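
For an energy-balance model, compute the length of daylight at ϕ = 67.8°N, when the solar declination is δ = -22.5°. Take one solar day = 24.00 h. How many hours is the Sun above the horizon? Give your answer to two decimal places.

0.00 h

cos h₀ = −tan ϕ · tan δ = 1.0150 ≥ 1, so the Sun never rises (polar night) and h₀ = 0.
Daylight = 2h₀/(2π) × 24.00 h = (0.0000/π) × 24.00 = 0.00 h.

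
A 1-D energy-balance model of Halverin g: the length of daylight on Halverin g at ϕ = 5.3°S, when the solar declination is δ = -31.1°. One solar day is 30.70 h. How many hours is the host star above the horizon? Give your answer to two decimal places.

15.90 h

cos h₀ = −tan ϕ · tan δ = −tan(-5.3°) × tan(-31.100°) = -0.0560, so h₀ = 1.6268 rad = 93.21°.
Daylight = 2h₀/(2π) × 30.70 h = (1.6268/π) × 30.70 = 15.90 h.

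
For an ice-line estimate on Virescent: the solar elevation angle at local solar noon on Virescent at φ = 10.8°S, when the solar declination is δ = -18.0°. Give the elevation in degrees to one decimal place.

At local noon the hour angle is zero, so the zenith angle equals |φ − δ| = |-10.8° − (-18.000°)| = 7.200°.
Elevation = 90° − 7.200° = 82.8°.

82.8°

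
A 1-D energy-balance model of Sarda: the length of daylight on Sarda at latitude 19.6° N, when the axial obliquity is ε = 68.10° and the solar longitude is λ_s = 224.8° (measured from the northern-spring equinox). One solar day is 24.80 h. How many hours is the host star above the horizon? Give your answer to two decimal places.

9.93 h

Solar declination: sin δ = sin ε · sin λ_s = sin 68.10° × sin 224.8° = -0.65379, so δ = -40.828°.
cos H₀ = −tan φ · tan δ = −tan(+19.6°) × tan(-40.828°) = 0.3077, so H₀ = 1.2581 rad = 72.08°.
Daylight = 2H₀/(2π) × 24.80 h = (1.2581/π) × 24.80 = 9.93 h.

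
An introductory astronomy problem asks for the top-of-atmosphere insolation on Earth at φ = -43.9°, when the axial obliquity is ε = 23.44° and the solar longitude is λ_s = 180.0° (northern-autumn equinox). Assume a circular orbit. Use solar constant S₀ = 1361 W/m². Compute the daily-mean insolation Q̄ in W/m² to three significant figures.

Solar declination: sin δ = sin ε · sin λ_s = sin 23.44° × sin 180.0° = 0.00000, so δ = +0.000°.
cos H₀ = −tan(-43.9°) tan(+0.000°) = 0.0000, H₀ = 1.5708 rad.
Bracket: H₀ sin φ sin δ + cos φ cos δ sin H₀ = 1.5708×-0.69340×0.00000 + 0.72055×1.00000×1.00000 = -0.000000 + 0.720550 = 0.720550.
Q̄ = (S₀/π) × [bracket] = (1361/π) × 0.720550 = 312.2 W/m².

Q̄ ≈ 312 W/m²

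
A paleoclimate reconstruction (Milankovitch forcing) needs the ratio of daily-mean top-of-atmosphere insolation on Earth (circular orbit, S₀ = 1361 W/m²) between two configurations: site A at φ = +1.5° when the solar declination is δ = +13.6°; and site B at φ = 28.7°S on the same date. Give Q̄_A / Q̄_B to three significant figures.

— Configuration A (φ=+1.5°):
cos H₀ = −tan(+1.5°) tan(+13.600°) = -0.0063, H₀ = 1.5771 rad.
Bracket: H₀ sin φ sin δ + cos φ cos δ sin H₀ = 1.5771×0.02618×0.23514 + 0.99966×0.97196×0.99998 = 0.009709 + 0.971610 = 0.981319.
Q̄ = (S₀/π) × [bracket] = (1361/π) × 0.981319 = 425.13 W/m².
— Configuration B (φ=-28.7°):
cos H₀ = −tan(-28.7°) tan(+13.600°) = 0.1325, H₀ = 1.4380 rad.
Bracket: H₀ sin φ sin δ + cos φ cos δ sin H₀ = 1.4380×-0.48022×0.23514 + 0.87715×0.97196×0.99119 = -0.162377 + 0.845044 = 0.682667.
Q̄ = (S₀/π) × [bracket] = (1361/π) × 0.682667 = 295.74 W/m².
Ratio Q̄_A / Q̄_B = 425.13 / 295.74 = 1.438.

Q̄_A / Q̄_B ≈ 1.44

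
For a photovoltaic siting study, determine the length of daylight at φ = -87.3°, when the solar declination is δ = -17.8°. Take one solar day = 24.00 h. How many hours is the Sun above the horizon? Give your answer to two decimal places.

Sunrise equation: cos H₀ = −tan φ · tan δ = -6.8082 ≤ −1, so the Sun never sets (polar day) and H₀ = π.
Daylight = 2H₀/(2π) × 24.00 h = (3.1416/π) × 24.00 = 24.00 h.

24.00 h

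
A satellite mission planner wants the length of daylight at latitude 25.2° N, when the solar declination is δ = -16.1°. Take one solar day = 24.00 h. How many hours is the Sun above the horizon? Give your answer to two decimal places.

10.96 h

cos H₀ = −tan φ · tan δ = −tan(+25.2°) × tan(-16.100°) = 0.1358, so H₀ = 1.4346 rad = 82.19°.
Daylight = 2H₀/(2π) × 24.00 h = (1.4346/π) × 24.00 = 10.96 h.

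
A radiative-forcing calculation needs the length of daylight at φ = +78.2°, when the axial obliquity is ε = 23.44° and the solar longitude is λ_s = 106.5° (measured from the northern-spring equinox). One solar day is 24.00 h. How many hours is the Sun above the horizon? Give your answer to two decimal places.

Solar declination: sin δ = sin ε · sin λ_s = sin 23.44° × sin 106.5° = 0.38141, so δ = +22.421°.
Sunrise equation: cos H₀ = −tan φ · tan δ = -1.9750 ≤ −1, so the Sun never sets (polar day) and H₀ = π.
Daylight = 2H₀/(2π) × 24.00 h = (3.1416/π) × 24.00 = 24.00 h.

24.00 h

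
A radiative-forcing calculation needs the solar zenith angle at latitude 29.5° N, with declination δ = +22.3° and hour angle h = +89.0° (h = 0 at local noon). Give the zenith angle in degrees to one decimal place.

cos θ_z = sin ϕ sin δ + cos ϕ cos δ cos h = 0.186853 + 0.014054 = 0.200907.
θ_z = arccos(0.200907) = 78.4°.

θ_z = 78.4°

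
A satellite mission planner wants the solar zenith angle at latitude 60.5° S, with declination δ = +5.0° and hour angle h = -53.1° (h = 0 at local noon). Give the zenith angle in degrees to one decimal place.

θ_z = 77.4°

cos θ_z = sin φ sin δ + cos φ cos δ cos h = -0.075856 + 0.294536 = 0.218680.
θ_z = arccos(0.218680) = 77.4°.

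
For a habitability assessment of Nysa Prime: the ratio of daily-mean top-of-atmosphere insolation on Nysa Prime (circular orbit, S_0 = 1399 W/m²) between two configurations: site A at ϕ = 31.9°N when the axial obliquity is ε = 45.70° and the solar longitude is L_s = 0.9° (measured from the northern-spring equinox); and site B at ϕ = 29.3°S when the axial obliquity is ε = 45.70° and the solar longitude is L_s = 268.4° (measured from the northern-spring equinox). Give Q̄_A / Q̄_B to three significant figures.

— Configuration A (ϕ=+31.9°):
Solar declination: sin δ = sin ε · sin L_s = sin 45.70° × sin 0.9° = 0.01124, so δ = +0.644°.
cos h₀ = −tan(+31.9°) tan(+0.644°) = -0.0070, h₀ = 1.5778 rad.
Bracket: h₀ sin ϕ sin δ + cos ϕ cos δ sin h₀ = 1.5778×0.52844×0.01124 + 0.84897×0.99994×0.99998 = 0.009372 + 0.848902 = 0.858274.
Q̄ = (S_0/π) × [bracket] = (1399/π) × 0.858274 = 382.20 W/m².
— Configuration B (ϕ=-29.3°):
Solar declination: sin δ = sin ε · sin L_s = sin 45.70° × sin 268.4° = -0.71541, so δ = -45.677°.
cos h₀ = −tan(-29.3°) tan(-45.677°) = -0.5746, h₀ = 2.1829 rad.
Bracket: h₀ sin ϕ sin δ + cos ϕ cos δ sin h₀ = 2.1829×-0.48938×-0.71541 + 0.87207×0.69870×0.81844 = 0.764249 + 0.498688 = 1.262937.
Q̄ = (S_0/π) × [bracket] = (1399/π) × 1.262937 = 562.41 W/m².
Ratio Q̄_A / Q̄_B = 382.20 / 562.41 = 0.6796.

Q̄_A / Q̄_B ≈ 0.680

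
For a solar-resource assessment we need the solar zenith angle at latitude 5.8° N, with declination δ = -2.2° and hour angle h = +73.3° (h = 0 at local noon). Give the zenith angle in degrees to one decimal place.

θ_z = 73.6°

cos θ_z = sin ϕ sin δ + cos ϕ cos δ cos h = -0.003879 + 0.285679 = 0.281800.
θ_z = arccos(0.281800) = 73.6°.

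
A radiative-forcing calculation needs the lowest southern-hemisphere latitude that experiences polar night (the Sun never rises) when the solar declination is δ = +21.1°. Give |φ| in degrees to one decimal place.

|φ| = 68.9°

Polar night requires cos H₀ = −tan φ tan δ ≥ 1, i.e. tan φ tan δ ≤ −1.
The boundary is |tan φ| · |tan δ| = 1, so |φ| = 90° − |δ| = 90° − 21.1° = 68.9° in the southern hemisphere.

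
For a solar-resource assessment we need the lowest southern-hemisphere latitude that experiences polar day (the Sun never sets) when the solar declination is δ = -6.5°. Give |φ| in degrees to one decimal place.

|φ| = 83.5°

Polar day requires cos H₀ = −tan φ tan δ ≤ −1, i.e. tan φ tan δ ≥ 1.
The boundary is |tan φ| · |tan δ| = 1, so |φ| = 90° − |δ| = 90° − 6.5° = 83.5° in the southern hemisphere.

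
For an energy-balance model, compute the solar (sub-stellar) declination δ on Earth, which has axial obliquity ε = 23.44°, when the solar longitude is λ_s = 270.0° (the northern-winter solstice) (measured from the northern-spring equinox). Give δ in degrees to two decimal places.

δ = -23.44°

sin δ = sin ε · sin λ_s = sin 23.44° × sin 270.0° = -0.397789.
δ = arcsin(-0.397789) = -23.44°.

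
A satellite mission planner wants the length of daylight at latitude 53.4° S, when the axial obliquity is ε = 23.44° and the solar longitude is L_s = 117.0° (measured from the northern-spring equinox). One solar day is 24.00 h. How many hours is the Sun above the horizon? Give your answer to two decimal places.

Solar declination: sin δ = sin ε · sin L_s = sin 23.44° × sin 117.0° = 0.35443, so δ = +20.759°.
cos h₀ = −tan ϕ · tan δ = −tan(-53.4°) × tan(+20.759°) = 0.5104, so h₀ = 1.0352 rad = 59.31°.
Daylight = 2h₀/(2π) × 24.00 h = (1.0352/π) × 24.00 = 7.91 h.

7.91 h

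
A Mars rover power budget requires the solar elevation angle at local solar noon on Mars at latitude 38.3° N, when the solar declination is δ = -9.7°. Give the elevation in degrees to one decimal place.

At local noon the hour angle is zero, so the zenith angle equals |φ − δ| = |+38.3° − (-9.700°)| = 48.000°.
Elevation = 90° − 48.000° = 42.0°.

42.0°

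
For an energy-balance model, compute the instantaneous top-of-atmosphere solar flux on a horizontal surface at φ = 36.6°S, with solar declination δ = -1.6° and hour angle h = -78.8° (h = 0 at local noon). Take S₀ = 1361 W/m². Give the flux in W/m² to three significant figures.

cos θ_z = sin φ sin δ + cos φ cos δ cos h = 0.016648 + 0.155874 = 0.172522.
Flux = S₀ · cos θ_z = 1361 × 0.172522 = 234.8 W/m².

235 W/m²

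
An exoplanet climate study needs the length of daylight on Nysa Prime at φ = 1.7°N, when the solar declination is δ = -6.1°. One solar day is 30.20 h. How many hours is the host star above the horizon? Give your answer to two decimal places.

15.07 h

cos H₀ = −tan φ · tan δ = −tan(+1.7°) × tan(-6.100°) = 0.0032, so H₀ = 1.5676 rad = 89.82°.
Daylight = 2H₀/(2π) × 30.20 h = (1.5676/π) × 30.20 = 15.07 h.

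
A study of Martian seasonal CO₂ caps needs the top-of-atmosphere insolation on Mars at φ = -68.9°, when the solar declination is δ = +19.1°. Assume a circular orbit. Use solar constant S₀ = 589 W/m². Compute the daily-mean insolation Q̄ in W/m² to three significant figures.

Q̄ ≈ 1.99 W/m²

cos H₀ = −tan(-68.9°) tan(+19.100°) = 0.8974, H₀ = 0.4569 rad.
Bracket: H₀ sin φ sin δ + cos φ cos δ sin H₀ = 0.4569×-0.93295×0.32722 + 0.36000×0.94495×0.44120 = -0.139482 + 0.150088 = 0.010606.
Q̄ = (S₀/π) × [bracket] = (589/π) × 0.010606 = 1.988 W/m².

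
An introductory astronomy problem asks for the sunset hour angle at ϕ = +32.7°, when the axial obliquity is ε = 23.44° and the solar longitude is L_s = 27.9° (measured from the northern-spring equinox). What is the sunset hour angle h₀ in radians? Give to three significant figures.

Solar declination: sin δ = sin ε · sin L_s = sin 23.44° × sin 27.9° = 0.18614, so δ = +10.727°.
cos h₀ = −tan ϕ · tan δ = −tan(+32.7°) × tan(+10.727°) = -0.1216, so h₀ = 1.6927 rad = 96.99°.

h₀ = 1.69 rad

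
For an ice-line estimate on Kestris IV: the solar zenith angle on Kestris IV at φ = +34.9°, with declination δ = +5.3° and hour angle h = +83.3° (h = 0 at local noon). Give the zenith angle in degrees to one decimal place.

cos θ_z = sin φ sin δ + cos φ cos δ cos h = 0.052849 + 0.095279 = 0.148128.
θ_z = arccos(0.148128) = 81.5°.

θ_z = 81.5°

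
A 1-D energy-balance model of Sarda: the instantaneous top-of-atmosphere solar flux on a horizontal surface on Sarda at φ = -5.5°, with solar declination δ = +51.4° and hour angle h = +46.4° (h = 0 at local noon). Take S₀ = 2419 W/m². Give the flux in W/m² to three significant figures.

855 W/m²

cos θ_z = sin φ sin δ + cos φ cos δ cos h = -0.074905 + 0.428259 = 0.353354.
Flux = S₀ · cos θ_z = 2419 × 0.353354 = 854.8 W/m².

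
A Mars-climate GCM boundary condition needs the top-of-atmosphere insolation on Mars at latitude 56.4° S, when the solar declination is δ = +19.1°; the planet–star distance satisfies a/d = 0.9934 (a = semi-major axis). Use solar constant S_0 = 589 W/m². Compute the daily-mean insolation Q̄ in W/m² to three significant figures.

Q̄ ≈ 31.0 W/m²

cos h₀ = −tan(-56.4°) tan(+19.100°) = 0.5212, h₀ = 1.0225 rad.
Bracket: h₀ sin ϕ sin δ + cos ϕ cos δ sin h₀ = 1.0225×-0.83292×0.32722 + 0.55339×0.94495×0.85344 = -0.278680 + 0.446286 = 0.167606.
Inverse-square distance factor (a/d)² = 0.9934² = 0.986844.
Q̄ = (S_0/π) × 0.986844 × [bracket] = (589/π) × 0.986844 × 0.167606 = 31.01 W/m².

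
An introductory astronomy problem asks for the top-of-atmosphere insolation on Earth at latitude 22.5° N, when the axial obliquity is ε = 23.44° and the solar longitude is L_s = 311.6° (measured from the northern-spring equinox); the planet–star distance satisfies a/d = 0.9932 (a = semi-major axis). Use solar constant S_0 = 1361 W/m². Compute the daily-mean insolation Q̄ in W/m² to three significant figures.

Q̄ ≈ 304 W/m²

Solar declination: sin δ = sin ε · sin L_s = sin 23.44° × sin 311.6° = -0.29747, so δ = -17.305°.
cos h₀ = −tan(+22.5°) tan(-17.305°) = 0.1291, h₀ = 1.4414 rad.
Bracket: h₀ sin ϕ sin δ + cos ϕ cos δ sin h₀ = 1.4414×0.38268×-0.29747 + 0.92388×0.95473×0.99164 = -0.164083 + 0.874682 = 0.710599.
Inverse-square distance factor (a/d)² = 0.9932² = 0.986446.
Q̄ = (S_0/π) × 0.986446 × [bracket] = (1361/π) × 0.986446 × 0.710599 = 303.7 W/m².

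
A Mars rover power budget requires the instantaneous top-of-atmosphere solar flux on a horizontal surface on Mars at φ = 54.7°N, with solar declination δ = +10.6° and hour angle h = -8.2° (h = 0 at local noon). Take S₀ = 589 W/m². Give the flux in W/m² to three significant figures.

cos θ_z = sin φ sin δ + cos φ cos δ cos h = 0.150130 + 0.562190 = 0.712320.
Flux = S₀ · cos θ_z = 589 × 0.712320 = 419.6 W/m².

420 W/m²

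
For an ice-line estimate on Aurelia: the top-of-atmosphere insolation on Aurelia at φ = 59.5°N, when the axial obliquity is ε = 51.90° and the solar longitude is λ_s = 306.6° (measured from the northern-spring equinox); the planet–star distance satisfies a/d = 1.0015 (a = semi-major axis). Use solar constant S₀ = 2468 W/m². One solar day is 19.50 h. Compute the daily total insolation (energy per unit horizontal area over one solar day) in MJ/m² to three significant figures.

0.00 MJ/m²

Solar declination: sin δ = sin ε · sin λ_s = sin 51.90° × sin 306.6° = -0.63177, so δ = -39.180°.
cos H₀ = −tan(+59.5°) tan(-39.180°) = 1.3836 ≥ 1 ⇒ polar night, H₀ = 0 and Q̄ = 0.
Inverse-square distance factor (a/d)² = 1.0015² = 1.003002.
Daily total = Q̄ × 19.50 h × 3600 s/h = 0.00 MJ/m².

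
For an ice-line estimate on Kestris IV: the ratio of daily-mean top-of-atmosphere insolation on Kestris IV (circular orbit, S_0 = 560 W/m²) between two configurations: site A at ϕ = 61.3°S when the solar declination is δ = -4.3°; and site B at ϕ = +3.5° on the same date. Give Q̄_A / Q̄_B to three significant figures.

— Configuration A (ϕ=-61.3°):
cos h₀ = −tan(-61.3°) tan(-4.300°) = -0.1373, h₀ = 1.7086 rad.
Bracket: h₀ sin ϕ sin δ + cos ϕ cos δ sin h₀ = 1.7086×-0.87715×-0.07498 + 0.48022×0.99719×0.99052 = 0.112372 + 0.474331 = 0.586703.
Q̄ = (S_0/π) × [bracket] = (560/π) × 0.586703 = 104.58 W/m².
— Configuration B (ϕ=+3.5°):
cos h₀ = −tan(+3.5°) tan(-4.300°) = 0.0046, h₀ = 1.5662 rad.
Bracket: h₀ sin ϕ sin δ + cos ϕ cos δ sin h₀ = 1.5662×0.06105×-0.07498 + 0.99813×0.99719×0.99999 = -0.007169 + 0.995315 = 0.988146.
Q̄ = (S_0/π) × [bracket] = (560/π) × 0.988146 = 176.14 W/m².
Ratio Q̄_A / Q̄_B = 104.58 / 176.14 = 0.5937.

Q̄_A / Q̄_B ≈ 0.594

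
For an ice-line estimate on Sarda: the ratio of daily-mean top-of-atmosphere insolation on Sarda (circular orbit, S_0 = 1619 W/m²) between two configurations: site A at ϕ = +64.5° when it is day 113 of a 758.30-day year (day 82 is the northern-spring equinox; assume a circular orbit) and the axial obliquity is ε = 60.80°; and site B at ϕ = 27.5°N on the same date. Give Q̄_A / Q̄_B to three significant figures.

Q̄_A / Q̄_B ≈ 0.759

— Configuration A (ϕ=+64.5°):
Solar longitude: L_s = 360° × (113 − 82)/758.30 = 14.717°.
sin δ = sin 60.80° × sin 14.717° = 0.22176, so δ = +12.813°.
cos h₀ = −tan(+64.5°) tan(+12.813°) = -0.4768, h₀ = 2.0678 rad.
Bracket: h₀ sin ϕ sin δ + cos ϕ cos δ sin h₀ = 2.0678×0.90259×0.22176 + 0.43051×0.97510×0.87901 = 0.413887 + 0.369000 = 0.782887.
Q̄ = (S_0/π) × [bracket] = (1619/π) × 0.782887 = 403.46 W/m².
— Configuration B (ϕ=+27.5°):
cos h₀ = −tan(+27.5°) tan(+12.813°) = -0.1184, h₀ = 1.6895 rad.
Bracket: h₀ sin ϕ sin δ + cos ϕ cos δ sin h₀ = 1.6895×0.46175×0.22176 + 0.88701×0.97510×0.99297 = 0.173001 + 0.858843 = 1.031844.
Q̄ = (S_0/π) × [bracket] = (1619/π) × 1.031844 = 531.75 W/m².
Ratio Q̄_A / Q̄_B = 403.46 / 531.75 = 0.7587.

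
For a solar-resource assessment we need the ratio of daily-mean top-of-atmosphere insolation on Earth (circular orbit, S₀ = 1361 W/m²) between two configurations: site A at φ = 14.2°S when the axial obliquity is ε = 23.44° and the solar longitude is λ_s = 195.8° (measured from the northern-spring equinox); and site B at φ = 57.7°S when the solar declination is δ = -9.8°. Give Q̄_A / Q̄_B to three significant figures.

— Configuration A (φ=-14.2°):
Solar declination: sin δ = sin ε · sin λ_s = sin 23.44° × sin 195.8° = -0.10831, so δ = -6.218°.
cos H₀ = −tan(-14.2°) tan(-6.218°) = -0.0276, H₀ = 1.5984 rad.
Bracket: H₀ sin φ sin δ + cos φ cos δ sin H₀ = 1.5984×-0.24531×-0.10831 + 0.96945×0.99412×0.99962 = 0.042469 + 0.963383 = 1.005852.
Q̄ = (S₀/π) × [bracket] = (1361/π) × 1.005852 = 435.75 W/m².
— Configuration B (φ=-57.7°):
cos H₀ = −tan(-57.7°) tan(-9.800°) = -0.2732, H₀ = 1.8475 rad.
Bracket: H₀ sin φ sin δ + cos φ cos δ sin H₀ = 1.8475×-0.84526×-0.17021 + 0.53435×0.98541×0.96195 = 0.265803 + 0.506518 = 0.772321.
Q̄ = (S₀/π) × [bracket] = (1361/π) × 0.772321 = 334.58 W/m².
Ratio Q̄_A / Q̄_B = 435.75 / 334.58 = 1.302.

Q̄_A / Q̄_B ≈ 1.30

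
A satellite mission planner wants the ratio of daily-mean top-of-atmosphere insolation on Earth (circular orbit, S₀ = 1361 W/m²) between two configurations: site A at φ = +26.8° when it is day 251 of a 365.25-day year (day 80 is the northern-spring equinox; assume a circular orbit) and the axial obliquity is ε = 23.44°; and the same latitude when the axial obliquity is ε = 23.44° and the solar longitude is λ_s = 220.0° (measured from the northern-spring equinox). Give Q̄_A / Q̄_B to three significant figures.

— Configuration A (φ=+26.8°):
Solar longitude: λ_s = 360° × (251 − 80)/365.25 = 168.542°.
sin δ = sin 23.44° × sin 168.542° = 0.07902, so δ = +4.532°.
cos H₀ = −tan(+26.8°) tan(+4.532°) = -0.0400, H₀ = 1.6108 rad.
Bracket: H₀ sin φ sin δ + cos φ cos δ sin H₀ = 1.6108×0.45088×0.07902 + 0.89259×0.99687×0.99920 = 0.057390 + 0.889084 = 0.946474.
Q̄ = (S₀/π) × [bracket] = (1361/π) × 0.946474 = 410.03 W/m².
— Configuration B (φ=+26.8°):
Solar declination: sin δ = sin ε · sin λ_s = sin 23.44° × sin 220.0° = -0.25569, so δ = -14.815°.
cos H₀ = −tan(+26.8°) tan(-14.815°) = 0.1336, H₀ = 1.4368 rad.
Bracket: H₀ sin φ sin δ + cos φ cos δ sin H₀ = 1.4368×0.45088×-0.25569 + 0.89259×0.96676×0.99104 = -0.165642 + 0.855189 = 0.689547.
Q̄ = (S₀/π) × [bracket] = (1361/π) × 0.689547 = 298.73 W/m².
Ratio Q̄_A / Q̄_B = 410.03 / 298.73 = 1.373.

Q̄_A / Q̄_B ≈ 1.37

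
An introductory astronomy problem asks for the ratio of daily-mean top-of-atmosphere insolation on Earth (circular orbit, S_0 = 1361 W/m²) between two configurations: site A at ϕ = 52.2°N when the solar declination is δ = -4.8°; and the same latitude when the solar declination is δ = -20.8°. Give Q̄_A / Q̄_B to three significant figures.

Q̄_A / Q̄_B ≈ 2.52

— Configuration A (ϕ=+52.2°):
cos h₀ = −tan(+52.2°) tan(-4.800°) = 0.1083, h₀ = 1.4623 rad.
Bracket: h₀ sin ϕ sin δ + cos ϕ cos δ sin h₀ = 1.4623×0.79016×-0.08368 + 0.61291×0.99649×0.99412 = -0.096688 + 0.607167 = 0.510479.
Q̄ = (S_0/π) × [bracket] = (1361/π) × 0.510479 = 221.15 W/m².
— Configuration B (ϕ=+52.2°):
cos h₀ = −tan(+52.2°) tan(-20.800°) = 0.4897, h₀ = 1.0590 rad.
Bracket: h₀ sin ϕ sin δ + cos ϕ cos δ sin h₀ = 1.0590×0.79016×-0.35511 + 0.61291×0.93483×0.87188 = -0.297149 + 0.499558 = 0.202409.
Q̄ = (S_0/π) × [bracket] = (1361/π) × 0.202409 = 87.688 W/m².
Ratio Q̄_A / Q̄_B = 221.15 / 87.688 = 2.522.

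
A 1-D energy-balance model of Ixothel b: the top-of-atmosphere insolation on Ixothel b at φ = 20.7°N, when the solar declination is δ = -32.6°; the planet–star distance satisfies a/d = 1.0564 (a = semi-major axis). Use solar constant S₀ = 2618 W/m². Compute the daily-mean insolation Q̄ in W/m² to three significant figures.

Q̄ ≈ 476 W/m²

cos H₀ = −tan(+20.7°) tan(-32.600°) = 0.2417, H₀ = 1.3267 rad.
Bracket: H₀ sin φ sin δ + cos φ cos δ sin H₀ = 1.3267×0.35347×-0.53877 + 0.93544×0.84245×0.97036 = -0.252655 + 0.764703 = 0.512048.
Inverse-square distance factor (a/d)² = 1.0564² = 1.115981.
Q̄ = (S₀/π) × 1.115981 × [bracket] = (2618/π) × 1.115981 × 0.512048 = 476.2 W/m².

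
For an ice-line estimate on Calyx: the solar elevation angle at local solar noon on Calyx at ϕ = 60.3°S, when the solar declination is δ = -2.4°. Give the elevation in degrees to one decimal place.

At local noon the hour angle is zero, so the zenith angle equals |ϕ − δ| = |-60.3° − (-2.400°)| = 57.900°.
Elevation = 90° − 57.900° = 32.1°.

32.1°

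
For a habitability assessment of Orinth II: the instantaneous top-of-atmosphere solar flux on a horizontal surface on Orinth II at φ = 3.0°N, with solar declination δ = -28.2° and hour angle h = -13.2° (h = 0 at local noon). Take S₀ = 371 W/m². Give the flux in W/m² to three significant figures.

cos θ_z = sin φ sin δ + cos φ cos δ cos h = -0.024731 + 0.856843 = 0.832112.
Flux = S₀ · cos θ_z = 371 × 0.832112 = 308.7 W/m².

309 W/m²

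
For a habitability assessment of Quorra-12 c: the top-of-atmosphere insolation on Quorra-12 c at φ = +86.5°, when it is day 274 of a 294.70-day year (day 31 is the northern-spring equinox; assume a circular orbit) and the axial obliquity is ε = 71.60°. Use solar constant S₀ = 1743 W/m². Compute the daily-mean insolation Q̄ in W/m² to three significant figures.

Q̄ ≈ 0.00 W/m²

Solar longitude: λ_s = 360° × (274 − 31)/294.70 = 296.844°.
sin δ = sin 71.60° × sin 296.844° = -0.84662, so δ = -57.846°.
cos H₀ = −tan(+86.5°) tan(-57.846°) = 26.0096 ≥ 1 ⇒ polar night, H₀ = 0 and Q̄ = 0.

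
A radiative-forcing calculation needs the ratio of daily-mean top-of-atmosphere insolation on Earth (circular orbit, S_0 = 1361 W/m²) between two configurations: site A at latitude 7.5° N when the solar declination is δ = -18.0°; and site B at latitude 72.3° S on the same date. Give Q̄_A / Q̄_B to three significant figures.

— Configuration A (ϕ=+7.5°):
cos h₀ = −tan(+7.5°) tan(-18.000°) = 0.0428, h₀ = 1.5280 rad.
Bracket: h₀ sin ϕ sin δ + cos ϕ cos δ sin h₀ = 1.5280×0.13053×-0.30902 + 0.99144×0.95106×0.99908 = -0.061634 + 0.942051 = 0.880417.
Q̄ = (S_0/π) × [bracket] = (1361/π) × 0.880417 = 381.41 W/m².
— Configuration B (ϕ=-72.3°):
cos h₀ = −tan(-72.3°) tan(-18.000°) = -1.0181 ≤ −1 ⇒ polar day, h₀ = π.
Bracket: h₀ sin ϕ sin δ + cos ϕ cos δ sin h₀ = 3.1416×-0.95266×-0.30902 + 0.30403×0.95106×0.00000 = 0.924859 + 0.000000 = 0.924859.
Q̄ = (S_0/π) × [bracket] = (1361/π) × 0.924859 = 400.67 W/m².
Ratio Q̄_A / Q̄_B = 381.41 / 400.67 = 0.9519.

Q̄_A / Q̄_B ≈ 0.952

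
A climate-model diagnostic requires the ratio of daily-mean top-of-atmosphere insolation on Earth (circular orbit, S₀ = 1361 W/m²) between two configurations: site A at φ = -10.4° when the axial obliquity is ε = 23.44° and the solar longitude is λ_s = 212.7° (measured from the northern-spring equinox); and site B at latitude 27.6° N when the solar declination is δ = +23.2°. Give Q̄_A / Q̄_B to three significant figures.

Q̄_A / Q̄_B ≈ 0.911

— Configuration A (φ=-10.4°):
Solar declination: sin δ = sin ε · sin λ_s = sin 23.44° × sin 212.7° = -0.21490, so δ = -12.410°.
cos H₀ = −tan(-10.4°) tan(-12.410°) = -0.0404, H₀ = 1.6112 rad.
Bracket: H₀ sin φ sin δ + cos φ cos δ sin H₀ = 1.6112×-0.18052×-0.21490 + 0.98357×0.97664×0.99918 = 0.062504 + 0.959806 = 1.022310.
Q̄ = (S₀/π) × [bracket] = (1361/π) × 1.022310 = 442.88 W/m².
— Configuration B (φ=+27.6°):
cos H₀ = −tan(+27.6°) tan(+23.200°) = -0.2241, H₀ = 1.7968 rad.
Bracket: H₀ sin φ sin δ + cos φ cos δ sin H₀ = 1.7968×0.46330×0.39394 + 0.88620×0.91914×0.97457 = 0.327938 + 0.793828 = 1.121766.
Q̄ = (S₀/π) × [bracket] = (1361/π) × 1.121766 = 485.97 W/m².
Ratio Q̄_A / Q̄_B = 442.88 / 485.97 = 0.9113.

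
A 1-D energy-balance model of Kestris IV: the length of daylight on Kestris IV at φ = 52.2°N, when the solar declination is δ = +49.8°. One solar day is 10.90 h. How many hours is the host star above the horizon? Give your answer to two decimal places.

10.90 h

Sunrise equation: cos H₀ = −tan φ · tan δ = -1.5256 ≤ −1, so the host star never sets (polar day) and H₀ = π.
Daylight = 2H₀/(2π) × 10.90 h = (3.1416/π) × 10.90 = 10.90 h.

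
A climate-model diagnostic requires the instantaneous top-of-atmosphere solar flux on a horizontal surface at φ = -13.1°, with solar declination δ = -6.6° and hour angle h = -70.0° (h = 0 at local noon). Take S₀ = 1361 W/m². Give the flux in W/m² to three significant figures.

cos θ_z = sin φ sin δ + cos φ cos δ cos h = 0.026051 + 0.330912 = 0.356963.
Flux = S₀ · cos θ_z = 1361 × 0.356963 = 485.8 W/m².

486 W/m²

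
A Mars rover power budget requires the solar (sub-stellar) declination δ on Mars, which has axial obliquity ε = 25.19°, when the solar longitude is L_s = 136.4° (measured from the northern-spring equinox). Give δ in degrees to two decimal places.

δ = +17.07°

sin δ = sin ε · sin L_s = sin 25.19° × sin 136.4° = 0.293517.
δ = arcsin(0.293517) = +17.07°.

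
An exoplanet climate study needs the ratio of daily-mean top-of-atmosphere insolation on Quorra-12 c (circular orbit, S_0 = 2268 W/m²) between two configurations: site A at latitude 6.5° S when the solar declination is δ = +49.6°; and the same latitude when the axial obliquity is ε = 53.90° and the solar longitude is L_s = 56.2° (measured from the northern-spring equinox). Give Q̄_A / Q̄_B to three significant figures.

— Configuration A (ϕ=-6.5°):
cos h₀ = −tan(-6.5°) tan(+49.600°) = 0.1339, h₀ = 1.4365 rad.
Bracket: h₀ sin ϕ sin δ + cos ϕ cos δ sin h₀ = 1.4365×-0.11320×0.76154 + 0.99357×0.64812×0.99100 = -0.123835 + 0.638157 = 0.514322.
Q̄ = (S_0/π) × [bracket] = (2268/π) × 0.514322 = 371.30 W/m².
— Configuration B (ϕ=-6.5°):
Solar declination: sin δ = sin ε · sin L_s = sin 53.90° × sin 56.2° = 0.67143, so δ = +42.177°.
cos h₀ = −tan(-6.5°) tan(+42.177°) = 0.1032, h₀ = 1.4674 rad.
Bracket: h₀ sin ϕ sin δ + cos ϕ cos δ sin h₀ = 1.4674×-0.11320×0.67143 + 0.99357×0.74107×0.99466 = -0.111531 + 0.732373 = 0.620842.
Q̄ = (S_0/π) × [bracket] = (2268/π) × 0.620842 = 448.20 W/m².
Ratio Q̄_A / Q̄_B = 371.30 / 448.20 = 0.8284.

Q̄_A / Q̄_B ≈ 0.828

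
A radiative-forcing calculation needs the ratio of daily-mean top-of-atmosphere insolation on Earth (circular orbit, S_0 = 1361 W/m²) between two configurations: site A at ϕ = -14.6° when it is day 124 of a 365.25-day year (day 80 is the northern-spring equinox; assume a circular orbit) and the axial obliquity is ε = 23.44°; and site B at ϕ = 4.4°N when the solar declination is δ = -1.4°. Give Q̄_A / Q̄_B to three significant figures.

— Configuration A (ϕ=-14.6°):
Solar longitude: L_s = 360° × (124 − 80)/365.25 = 43.368°.
sin δ = sin 23.44° × sin 43.368° = 0.27315, so δ = +15.852°.
cos h₀ = −tan(-14.6°) tan(+15.852°) = 0.0740, h₀ = 1.4968 rad.
Bracket: h₀ sin ϕ sin δ + cos ϕ cos δ sin h₀ = 1.4968×-0.25207×0.27315 + 0.96771×0.96197×0.99726 = -0.103059 + 0.928357 = 0.825298.
Q̄ = (S_0/π) × [bracket] = (1361/π) × 0.825298 = 357.54 W/m².
— Configuration B (ϕ=+4.4°):
cos h₀ = −tan(+4.4°) tan(-1.400°) = 0.0019, h₀ = 1.5689 rad.
Bracket: h₀ sin ϕ sin δ + cos ϕ cos δ sin h₀ = 1.5689×0.07672×-0.02443 + 0.99705×0.99970×1.00000 = -0.002941 + 0.996751 = 0.993810.
Q̄ = (S_0/π) × [bracket] = (1361/π) × 0.993810 = 430.54 W/m².
Ratio Q̄_A / Q̄_B = 357.54 / 430.54 = 0.8304.

Q̄_A / Q̄_B ≈ 0.830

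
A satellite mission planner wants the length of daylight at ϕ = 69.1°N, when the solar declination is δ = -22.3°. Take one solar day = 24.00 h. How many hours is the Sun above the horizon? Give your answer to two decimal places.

0.00 h

cos h₀ = −tan ϕ · tan δ = 1.0740 ≥ 1, so the Sun never rises (polar night) and h₀ = 0.
Daylight = 2h₀/(2π) × 24.00 h = (0.0000/π) × 24.00 = 0.00 h.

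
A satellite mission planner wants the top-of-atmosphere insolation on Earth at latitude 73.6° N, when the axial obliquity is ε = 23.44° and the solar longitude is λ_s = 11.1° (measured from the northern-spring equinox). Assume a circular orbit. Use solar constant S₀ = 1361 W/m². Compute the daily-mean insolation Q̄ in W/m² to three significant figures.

Solar declination: sin δ = sin ε · sin λ_s = sin 23.44° × sin 11.1° = 0.07658, so δ = +4.392°.
cos H₀ = −tan(+73.6°) tan(+4.392°) = -0.2610, H₀ = 1.8348 rad.
Bracket: H₀ sin φ sin δ + cos φ cos δ sin H₀ = 1.8348×0.95931×0.07658 + 0.28234×0.99706×0.96535 = 0.134792 + 0.271756 = 0.406548.
Q̄ = (S₀/π) × [bracket] = (1361/π) × 0.406548 = 176.1 W/m².

Q̄ ≈ 176 W/m²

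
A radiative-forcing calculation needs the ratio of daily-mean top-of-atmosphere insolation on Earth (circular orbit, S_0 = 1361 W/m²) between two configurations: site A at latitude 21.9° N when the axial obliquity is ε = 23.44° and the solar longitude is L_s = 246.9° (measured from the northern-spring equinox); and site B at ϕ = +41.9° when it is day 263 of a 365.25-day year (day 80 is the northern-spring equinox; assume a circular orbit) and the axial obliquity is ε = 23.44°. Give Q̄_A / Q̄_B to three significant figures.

— Configuration A (ϕ=+21.9°):
Solar declination: sin δ = sin ε · sin L_s = sin 23.44° × sin 246.9° = -0.36589, so δ = -21.463°.
cos h₀ = −tan(+21.9°) tan(-21.463°) = 0.1580, h₀ = 1.4121 rad.
Bracket: h₀ sin ϕ sin δ + cos ϕ cos δ sin h₀ = 1.4121×0.37299×-0.36589 + 0.92784×0.93066×0.98743 = -0.192714 + 0.852649 = 0.659935.
Q̄ = (S_0/π) × [bracket] = (1361/π) × 0.659935 = 285.90 W/m².
— Configuration B (ϕ=+41.9°):
Solar longitude: L_s = 360° × (263 − 80)/365.25 = 180.370°.
sin δ = sin 23.44° × sin 180.370° = -0.00257, so δ = -0.147°.
cos h₀ = −tan(+41.9°) tan(-0.147°) = 0.0023, h₀ = 1.5685 rad.
Bracket: h₀ sin ϕ sin δ + cos ϕ cos δ sin h₀ = 1.5685×0.66783×-0.00257 + 0.74431×1.00000×1.00000 = -0.002692 + 0.744310 = 0.741618.
Q̄ = (S_0/π) × [bracket] = (1361/π) × 0.741618 = 321.28 W/m².
Ratio Q̄_A / Q̄_B = 285.90 / 321.28 = 0.8899.

Q̄_A / Q̄_B ≈ 0.890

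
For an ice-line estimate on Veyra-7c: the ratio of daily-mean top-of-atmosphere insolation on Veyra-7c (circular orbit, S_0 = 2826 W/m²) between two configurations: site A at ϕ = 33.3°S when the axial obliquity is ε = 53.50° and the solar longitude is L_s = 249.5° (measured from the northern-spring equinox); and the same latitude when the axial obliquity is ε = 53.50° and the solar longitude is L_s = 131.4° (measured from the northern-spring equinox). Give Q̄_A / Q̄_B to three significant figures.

Q̄_A / Q̄_B ≈ 5.91

— Configuration A (ϕ=-33.3°):
Solar declination: sin δ = sin ε · sin L_s = sin 53.50° × sin 249.5° = -0.75295, so δ = -48.847°.
cos h₀ = −tan(-33.3°) tan(-48.847°) = -0.7516, h₀ = 2.4212 rad.
Bracket: h₀ sin ϕ sin δ + cos ϕ cos δ sin h₀ = 2.4212×-0.54902×-0.75295 + 0.83581×0.65808×0.65965 = 1.000887 + 0.362827 = 1.363714.
Q̄ = (S_0/π) × [bracket] = (2826/π) × 1.363714 = 1226.7 W/m².
— Configuration B (ϕ=-33.3°):
Solar declination: sin δ = sin ε · sin L_s = sin 53.50° × sin 131.4° = 0.60298, so δ = +37.084°.
cos h₀ = −tan(-33.3°) tan(+37.084°) = 0.4965, h₀ = 1.0512 rad.
Bracket: h₀ sin ϕ sin δ + cos ϕ cos δ sin h₀ = 1.0512×-0.54902×0.60298 + 0.83581×0.79775×0.86804 = -0.347998 + 0.578781 = 0.230783.
Q̄ = (S_0/π) × [bracket] = (2826/π) × 0.230783 = 207.60 W/m².
Ratio Q̄_A / Q̄_B = 1226.7 / 207.60 = 5.909.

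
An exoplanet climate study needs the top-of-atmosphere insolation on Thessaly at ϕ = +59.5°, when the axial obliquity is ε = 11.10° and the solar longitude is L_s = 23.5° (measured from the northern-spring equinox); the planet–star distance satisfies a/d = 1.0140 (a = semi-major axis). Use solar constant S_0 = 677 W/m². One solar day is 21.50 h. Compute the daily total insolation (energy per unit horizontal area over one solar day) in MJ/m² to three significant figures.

10.5 MJ/m²

Solar declination: sin δ = sin ε · sin L_s = sin 11.10° × sin 23.5° = 0.07677, so δ = +4.403°.
cos h₀ = −tan(+59.5°) tan(+4.403°) = -0.1307, h₀ = 1.7019 rad.
Bracket: h₀ sin ϕ sin δ + cos ϕ cos δ sin h₀ = 1.7019×0.86163×0.07677 + 0.50754×0.99705×0.99142 = 0.112576 + 0.501701 = 0.614277.
Inverse-square distance factor (a/d)² = 1.0140² = 1.028196.
Q̄ = (S_0/π) × 1.028196 × [bracket] = (677/π) × 1.028196 × 0.614277 = 136.11 W/m².
Daily total = Q̄ × 21.50 h × 3600 s/h = 136.11 × 21.50 × 3600 / 10⁶ = 10.53 MJ/m².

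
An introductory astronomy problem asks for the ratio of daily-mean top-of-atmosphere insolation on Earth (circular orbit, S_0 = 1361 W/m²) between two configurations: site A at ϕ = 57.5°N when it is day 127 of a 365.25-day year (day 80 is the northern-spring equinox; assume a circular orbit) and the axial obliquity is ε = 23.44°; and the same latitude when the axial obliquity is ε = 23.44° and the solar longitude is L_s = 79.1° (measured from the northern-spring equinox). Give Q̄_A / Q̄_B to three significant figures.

— Configuration A (ϕ=+57.5°):
Solar longitude: L_s = 360° × (127 − 80)/365.25 = 46.324°.
sin δ = sin 23.44° × sin 46.324° = 0.28771, so δ = +16.721°.
cos h₀ = −tan(+57.5°) tan(+16.721°) = -0.4715, h₀ = 2.0618 rad.
Bracket: h₀ sin ϕ sin δ + cos ϕ cos δ sin h₀ = 2.0618×0.84339×0.28771 + 0.53730×0.95772×0.88184 = 0.500299 + 0.453780 = 0.954079.
Q̄ = (S_0/π) × [bracket] = (1361/π) × 0.954079 = 413.33 W/m².
— Configuration B (ϕ=+57.5°):
Solar declination: sin δ = sin ε · sin L_s = sin 23.44° × sin 79.1° = 0.39061, so δ = +22.993°.
cos h₀ = −tan(+57.5°) tan(+22.993°) = -0.6661, h₀ = 2.2997 rad.
Bracket: h₀ sin ϕ sin δ + cos ϕ cos δ sin h₀ = 2.2997×0.84339×0.39061 + 0.53730×0.92056×0.74591 = 0.757605 + 0.368940 = 1.126545.
Q̄ = (S_0/π) × [bracket] = (1361/π) × 1.126545 = 488.04 W/m².
Ratio Q̄_A / Q̄_B = 413.33 / 488.04 = 0.8469.

Q̄_A / Q̄_B ≈ 0.847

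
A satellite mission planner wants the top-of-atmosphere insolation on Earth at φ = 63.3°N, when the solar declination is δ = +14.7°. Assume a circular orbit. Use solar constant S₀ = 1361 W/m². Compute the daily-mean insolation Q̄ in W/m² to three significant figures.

cos H₀ = −tan(+63.3°) tan(+14.700°) = -0.5216, H₀ = 2.1195 rad.
Bracket: H₀ sin φ sin δ + cos φ cos δ sin H₀ = 2.1195×0.89337×0.25376 + 0.44932×0.96727×0.85318 = 0.480494 + 0.370804 = 0.851298.
Q̄ = (S₀/π) × [bracket] = (1361/π) × 0.851298 = 368.8 W/m².

Q̄ ≈ 369 W/m²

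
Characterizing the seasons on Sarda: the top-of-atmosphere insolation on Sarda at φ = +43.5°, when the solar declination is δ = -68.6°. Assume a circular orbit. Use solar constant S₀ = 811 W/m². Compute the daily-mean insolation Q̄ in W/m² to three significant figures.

cos H₀ = −tan(+43.5°) tan(-68.600°) = 2.4215 ≥ 1 ⇒ polar night, H₀ = 0 and Q̄ = 0.

Q̄ ≈ 0.00 W/m²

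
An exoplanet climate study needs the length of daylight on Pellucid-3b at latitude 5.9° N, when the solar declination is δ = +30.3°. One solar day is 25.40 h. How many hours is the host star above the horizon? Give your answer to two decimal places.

cos H₀ = −tan φ · tan δ = −tan(+5.9°) × tan(+30.300°) = -0.0604, so H₀ = 1.6312 rad = 93.46°.
Daylight = 2H₀/(2π) × 25.40 h = (1.6312/π) × 25.40 = 13.19 h.

13.19 h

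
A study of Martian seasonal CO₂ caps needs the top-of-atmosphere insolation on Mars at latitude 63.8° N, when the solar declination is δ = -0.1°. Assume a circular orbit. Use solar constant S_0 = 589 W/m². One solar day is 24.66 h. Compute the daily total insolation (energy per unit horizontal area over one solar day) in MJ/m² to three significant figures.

cos h₀ = −tan(+63.8°) tan(-0.100°) = 0.0035, h₀ = 1.5672 rad.
Bracket: h₀ sin ϕ sin δ + cos ϕ cos δ sin h₀ = 1.5672×0.89726×-0.00175 + 0.44151×1.00000×0.99999 = -0.002461 + 0.441506 = 0.439045.
Q̄ = (S_0/π) × [bracket] = (589/π) × 0.439045 = 82.314 W/m².
Daily total = Q̄ × 24.66 h × 3600 s/h = 82.314 × 24.66 × 3600 / 10⁶ = 7.308 MJ/m².

7.31 MJ/m²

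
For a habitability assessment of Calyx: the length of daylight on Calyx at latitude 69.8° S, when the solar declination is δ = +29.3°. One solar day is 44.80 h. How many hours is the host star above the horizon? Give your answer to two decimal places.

cos h₀ = −tan ϕ · tan δ = 1.5252 ≥ 1, so the host star never rises (polar night) and h₀ = 0.
Daylight = 2h₀/(2π) × 44.80 h = (0.0000/π) × 44.80 = 0.00 h.

0.00 h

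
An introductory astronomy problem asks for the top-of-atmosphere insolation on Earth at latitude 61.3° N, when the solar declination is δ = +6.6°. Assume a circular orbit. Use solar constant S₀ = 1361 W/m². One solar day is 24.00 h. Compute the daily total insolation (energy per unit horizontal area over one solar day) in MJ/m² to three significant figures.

24.2 MJ/m²

cos H₀ = −tan(+61.3°) tan(+6.600°) = -0.2113, H₀ = 1.7837 rad.
Bracket: H₀ sin φ sin δ + cos φ cos δ sin H₀ = 1.7837×0.87715×0.11494 + 0.48022×0.99337×0.97741 = 0.179832 + 0.466260 = 0.646092.
Q̄ = (S₀/π) × [bracket] = (1361/π) × 0.646092 = 279.90 W/m².
Daily total = Q̄ × 24.00 h × 3600 s/h = 279.90 × 24.00 × 3600 / 10⁶ = 24.18 MJ/m².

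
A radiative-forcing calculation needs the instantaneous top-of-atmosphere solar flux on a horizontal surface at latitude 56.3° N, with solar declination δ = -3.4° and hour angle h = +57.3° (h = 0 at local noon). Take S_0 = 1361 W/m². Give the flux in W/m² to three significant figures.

340 W/m²

cos θ_z = sin ϕ sin δ + cos ϕ cos δ cos h = -0.049340 + 0.299222 = 0.249882.
Flux = S_0 · cos θ_z = 1361 × 0.249882 = 340.1 W/m².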